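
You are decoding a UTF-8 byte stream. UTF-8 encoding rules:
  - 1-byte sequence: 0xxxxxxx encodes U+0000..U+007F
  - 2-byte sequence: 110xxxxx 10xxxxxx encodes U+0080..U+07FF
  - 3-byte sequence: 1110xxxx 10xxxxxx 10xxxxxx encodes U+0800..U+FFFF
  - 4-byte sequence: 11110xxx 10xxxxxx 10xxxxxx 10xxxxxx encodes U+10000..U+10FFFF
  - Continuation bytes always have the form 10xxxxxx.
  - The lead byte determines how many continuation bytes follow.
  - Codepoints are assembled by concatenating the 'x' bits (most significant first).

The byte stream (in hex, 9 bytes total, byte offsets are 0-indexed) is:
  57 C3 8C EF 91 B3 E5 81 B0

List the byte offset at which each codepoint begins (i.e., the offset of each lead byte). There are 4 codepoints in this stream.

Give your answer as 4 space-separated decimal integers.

Byte[0]=57: 1-byte ASCII. cp=U+0057
Byte[1]=C3: 2-byte lead, need 1 cont bytes. acc=0x3
Byte[2]=8C: continuation. acc=(acc<<6)|0x0C=0xCC
Completed: cp=U+00CC (starts at byte 1)
Byte[3]=EF: 3-byte lead, need 2 cont bytes. acc=0xF
Byte[4]=91: continuation. acc=(acc<<6)|0x11=0x3D1
Byte[5]=B3: continuation. acc=(acc<<6)|0x33=0xF473
Completed: cp=U+F473 (starts at byte 3)
Byte[6]=E5: 3-byte lead, need 2 cont bytes. acc=0x5
Byte[7]=81: continuation. acc=(acc<<6)|0x01=0x141
Byte[8]=B0: continuation. acc=(acc<<6)|0x30=0x5070
Completed: cp=U+5070 (starts at byte 6)

Answer: 0 1 3 6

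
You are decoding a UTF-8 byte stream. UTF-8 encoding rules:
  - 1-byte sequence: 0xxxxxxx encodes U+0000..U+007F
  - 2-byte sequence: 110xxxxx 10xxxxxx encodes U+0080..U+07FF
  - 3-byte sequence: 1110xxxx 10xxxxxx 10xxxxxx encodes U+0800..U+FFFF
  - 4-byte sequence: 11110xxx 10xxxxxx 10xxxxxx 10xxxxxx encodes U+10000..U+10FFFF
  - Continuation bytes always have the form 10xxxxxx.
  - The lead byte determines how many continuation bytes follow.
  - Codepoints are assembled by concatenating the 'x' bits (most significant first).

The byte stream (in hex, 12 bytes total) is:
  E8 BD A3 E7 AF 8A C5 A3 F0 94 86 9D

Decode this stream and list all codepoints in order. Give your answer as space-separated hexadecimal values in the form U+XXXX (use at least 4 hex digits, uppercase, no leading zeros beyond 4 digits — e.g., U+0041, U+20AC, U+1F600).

Answer: U+8F63 U+7BCA U+0163 U+1419D

Derivation:
Byte[0]=E8: 3-byte lead, need 2 cont bytes. acc=0x8
Byte[1]=BD: continuation. acc=(acc<<6)|0x3D=0x23D
Byte[2]=A3: continuation. acc=(acc<<6)|0x23=0x8F63
Completed: cp=U+8F63 (starts at byte 0)
Byte[3]=E7: 3-byte lead, need 2 cont bytes. acc=0x7
Byte[4]=AF: continuation. acc=(acc<<6)|0x2F=0x1EF
Byte[5]=8A: continuation. acc=(acc<<6)|0x0A=0x7BCA
Completed: cp=U+7BCA (starts at byte 3)
Byte[6]=C5: 2-byte lead, need 1 cont bytes. acc=0x5
Byte[7]=A3: continuation. acc=(acc<<6)|0x23=0x163
Completed: cp=U+0163 (starts at byte 6)
Byte[8]=F0: 4-byte lead, need 3 cont bytes. acc=0x0
Byte[9]=94: continuation. acc=(acc<<6)|0x14=0x14
Byte[10]=86: continuation. acc=(acc<<6)|0x06=0x506
Byte[11]=9D: continuation. acc=(acc<<6)|0x1D=0x1419D
Completed: cp=U+1419D (starts at byte 8)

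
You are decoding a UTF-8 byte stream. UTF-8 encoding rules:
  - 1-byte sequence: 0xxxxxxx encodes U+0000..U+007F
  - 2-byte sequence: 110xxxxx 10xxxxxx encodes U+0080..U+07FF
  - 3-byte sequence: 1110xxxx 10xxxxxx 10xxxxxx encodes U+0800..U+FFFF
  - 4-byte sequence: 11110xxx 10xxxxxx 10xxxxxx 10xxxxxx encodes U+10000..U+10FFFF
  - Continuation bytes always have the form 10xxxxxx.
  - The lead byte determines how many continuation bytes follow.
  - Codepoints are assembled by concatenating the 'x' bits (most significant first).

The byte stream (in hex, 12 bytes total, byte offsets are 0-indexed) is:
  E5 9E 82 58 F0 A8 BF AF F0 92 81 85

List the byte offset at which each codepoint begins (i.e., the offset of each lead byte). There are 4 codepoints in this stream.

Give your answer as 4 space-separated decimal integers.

Answer: 0 3 4 8

Derivation:
Byte[0]=E5: 3-byte lead, need 2 cont bytes. acc=0x5
Byte[1]=9E: continuation. acc=(acc<<6)|0x1E=0x15E
Byte[2]=82: continuation. acc=(acc<<6)|0x02=0x5782
Completed: cp=U+5782 (starts at byte 0)
Byte[3]=58: 1-byte ASCII. cp=U+0058
Byte[4]=F0: 4-byte lead, need 3 cont bytes. acc=0x0
Byte[5]=A8: continuation. acc=(acc<<6)|0x28=0x28
Byte[6]=BF: continuation. acc=(acc<<6)|0x3F=0xA3F
Byte[7]=AF: continuation. acc=(acc<<6)|0x2F=0x28FEF
Completed: cp=U+28FEF (starts at byte 4)
Byte[8]=F0: 4-byte lead, need 3 cont bytes. acc=0x0
Byte[9]=92: continuation. acc=(acc<<6)|0x12=0x12
Byte[10]=81: continuation. acc=(acc<<6)|0x01=0x481
Byte[11]=85: continuation. acc=(acc<<6)|0x05=0x12045
Completed: cp=U+12045 (starts at byte 8)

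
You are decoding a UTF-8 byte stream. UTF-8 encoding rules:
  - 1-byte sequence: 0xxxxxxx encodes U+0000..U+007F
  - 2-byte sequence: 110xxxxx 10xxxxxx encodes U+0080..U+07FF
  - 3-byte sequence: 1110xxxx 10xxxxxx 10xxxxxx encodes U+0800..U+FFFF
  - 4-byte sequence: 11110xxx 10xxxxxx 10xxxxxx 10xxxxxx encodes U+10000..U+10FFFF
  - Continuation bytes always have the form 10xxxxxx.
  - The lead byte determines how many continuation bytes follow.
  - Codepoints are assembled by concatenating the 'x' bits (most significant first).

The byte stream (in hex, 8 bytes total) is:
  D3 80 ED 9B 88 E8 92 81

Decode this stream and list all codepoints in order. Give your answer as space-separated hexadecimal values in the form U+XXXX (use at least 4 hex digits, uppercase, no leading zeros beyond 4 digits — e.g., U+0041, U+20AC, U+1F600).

Answer: U+04C0 U+D6C8 U+8481

Derivation:
Byte[0]=D3: 2-byte lead, need 1 cont bytes. acc=0x13
Byte[1]=80: continuation. acc=(acc<<6)|0x00=0x4C0
Completed: cp=U+04C0 (starts at byte 0)
Byte[2]=ED: 3-byte lead, need 2 cont bytes. acc=0xD
Byte[3]=9B: continuation. acc=(acc<<6)|0x1B=0x35B
Byte[4]=88: continuation. acc=(acc<<6)|0x08=0xD6C8
Completed: cp=U+D6C8 (starts at byte 2)
Byte[5]=E8: 3-byte lead, need 2 cont bytes. acc=0x8
Byte[6]=92: continuation. acc=(acc<<6)|0x12=0x212
Byte[7]=81: continuation. acc=(acc<<6)|0x01=0x8481
Completed: cp=U+8481 (starts at byte 5)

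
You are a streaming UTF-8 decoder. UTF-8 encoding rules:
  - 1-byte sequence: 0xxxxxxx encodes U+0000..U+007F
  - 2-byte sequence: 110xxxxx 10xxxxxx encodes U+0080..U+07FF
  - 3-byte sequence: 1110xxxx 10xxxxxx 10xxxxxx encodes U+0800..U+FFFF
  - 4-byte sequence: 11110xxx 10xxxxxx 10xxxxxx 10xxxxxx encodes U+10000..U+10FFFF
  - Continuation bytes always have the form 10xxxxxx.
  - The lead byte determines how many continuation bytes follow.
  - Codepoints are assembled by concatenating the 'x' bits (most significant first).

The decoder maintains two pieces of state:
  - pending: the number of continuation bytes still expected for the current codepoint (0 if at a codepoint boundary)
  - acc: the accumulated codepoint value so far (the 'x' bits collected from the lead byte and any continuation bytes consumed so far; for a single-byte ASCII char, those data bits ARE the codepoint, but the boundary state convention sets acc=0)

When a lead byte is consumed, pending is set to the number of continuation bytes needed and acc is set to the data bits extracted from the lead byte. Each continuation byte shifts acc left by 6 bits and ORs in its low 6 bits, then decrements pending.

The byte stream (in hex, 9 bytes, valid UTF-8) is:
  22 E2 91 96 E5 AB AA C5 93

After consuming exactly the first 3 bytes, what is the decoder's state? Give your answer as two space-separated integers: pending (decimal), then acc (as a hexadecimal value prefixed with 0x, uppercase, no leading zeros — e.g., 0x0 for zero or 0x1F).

Answer: 1 0x91

Derivation:
Byte[0]=22: 1-byte. pending=0, acc=0x0
Byte[1]=E2: 3-byte lead. pending=2, acc=0x2
Byte[2]=91: continuation. acc=(acc<<6)|0x11=0x91, pending=1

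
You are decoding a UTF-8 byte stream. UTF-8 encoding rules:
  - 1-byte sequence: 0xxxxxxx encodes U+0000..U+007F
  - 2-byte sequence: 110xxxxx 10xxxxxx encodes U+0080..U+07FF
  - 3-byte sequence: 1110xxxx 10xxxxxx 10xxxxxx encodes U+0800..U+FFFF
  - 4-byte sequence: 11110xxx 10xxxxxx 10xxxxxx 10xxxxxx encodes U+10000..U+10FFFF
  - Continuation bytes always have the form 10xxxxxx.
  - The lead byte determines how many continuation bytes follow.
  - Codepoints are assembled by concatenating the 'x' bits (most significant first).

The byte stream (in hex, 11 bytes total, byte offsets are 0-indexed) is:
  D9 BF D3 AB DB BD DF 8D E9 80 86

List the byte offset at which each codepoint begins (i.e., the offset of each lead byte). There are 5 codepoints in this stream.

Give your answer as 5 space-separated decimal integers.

Byte[0]=D9: 2-byte lead, need 1 cont bytes. acc=0x19
Byte[1]=BF: continuation. acc=(acc<<6)|0x3F=0x67F
Completed: cp=U+067F (starts at byte 0)
Byte[2]=D3: 2-byte lead, need 1 cont bytes. acc=0x13
Byte[3]=AB: continuation. acc=(acc<<6)|0x2B=0x4EB
Completed: cp=U+04EB (starts at byte 2)
Byte[4]=DB: 2-byte lead, need 1 cont bytes. acc=0x1B
Byte[5]=BD: continuation. acc=(acc<<6)|0x3D=0x6FD
Completed: cp=U+06FD (starts at byte 4)
Byte[6]=DF: 2-byte lead, need 1 cont bytes. acc=0x1F
Byte[7]=8D: continuation. acc=(acc<<6)|0x0D=0x7CD
Completed: cp=U+07CD (starts at byte 6)
Byte[8]=E9: 3-byte lead, need 2 cont bytes. acc=0x9
Byte[9]=80: continuation. acc=(acc<<6)|0x00=0x240
Byte[10]=86: continuation. acc=(acc<<6)|0x06=0x9006
Completed: cp=U+9006 (starts at byte 8)

Answer: 0 2 4 6 8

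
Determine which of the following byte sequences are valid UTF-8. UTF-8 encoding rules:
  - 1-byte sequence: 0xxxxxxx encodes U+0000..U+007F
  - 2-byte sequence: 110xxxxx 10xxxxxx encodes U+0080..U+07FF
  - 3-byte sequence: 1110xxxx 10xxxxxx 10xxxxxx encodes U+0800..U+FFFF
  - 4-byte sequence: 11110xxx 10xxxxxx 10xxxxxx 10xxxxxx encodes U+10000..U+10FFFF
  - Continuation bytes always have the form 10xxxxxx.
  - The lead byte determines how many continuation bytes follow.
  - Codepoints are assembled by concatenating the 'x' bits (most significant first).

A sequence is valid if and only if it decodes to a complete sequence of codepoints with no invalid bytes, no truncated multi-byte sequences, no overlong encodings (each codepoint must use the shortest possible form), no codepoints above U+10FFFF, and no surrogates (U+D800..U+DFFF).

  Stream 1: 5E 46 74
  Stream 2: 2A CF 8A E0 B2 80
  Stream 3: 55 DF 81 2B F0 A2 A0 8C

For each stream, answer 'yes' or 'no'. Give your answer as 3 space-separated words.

Stream 1: decodes cleanly. VALID
Stream 2: decodes cleanly. VALID
Stream 3: decodes cleanly. VALID

Answer: yes yes yes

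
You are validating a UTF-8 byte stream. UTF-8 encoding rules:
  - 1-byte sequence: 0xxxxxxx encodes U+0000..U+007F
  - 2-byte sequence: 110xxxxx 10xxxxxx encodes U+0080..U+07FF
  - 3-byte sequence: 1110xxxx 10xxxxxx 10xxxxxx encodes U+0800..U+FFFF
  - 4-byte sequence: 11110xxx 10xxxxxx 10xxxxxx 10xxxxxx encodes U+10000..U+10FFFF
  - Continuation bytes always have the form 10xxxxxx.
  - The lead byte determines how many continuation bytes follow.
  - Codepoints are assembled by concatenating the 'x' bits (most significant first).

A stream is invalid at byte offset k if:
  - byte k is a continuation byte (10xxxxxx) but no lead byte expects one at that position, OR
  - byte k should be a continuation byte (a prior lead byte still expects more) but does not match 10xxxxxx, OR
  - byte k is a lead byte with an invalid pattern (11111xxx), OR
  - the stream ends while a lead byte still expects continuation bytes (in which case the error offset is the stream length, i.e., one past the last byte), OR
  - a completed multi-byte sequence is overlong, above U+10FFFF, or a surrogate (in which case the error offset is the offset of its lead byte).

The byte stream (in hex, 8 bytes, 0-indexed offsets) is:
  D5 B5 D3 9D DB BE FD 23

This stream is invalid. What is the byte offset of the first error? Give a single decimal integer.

Answer: 6

Derivation:
Byte[0]=D5: 2-byte lead, need 1 cont bytes. acc=0x15
Byte[1]=B5: continuation. acc=(acc<<6)|0x35=0x575
Completed: cp=U+0575 (starts at byte 0)
Byte[2]=D3: 2-byte lead, need 1 cont bytes. acc=0x13
Byte[3]=9D: continuation. acc=(acc<<6)|0x1D=0x4DD
Completed: cp=U+04DD (starts at byte 2)
Byte[4]=DB: 2-byte lead, need 1 cont bytes. acc=0x1B
Byte[5]=BE: continuation. acc=(acc<<6)|0x3E=0x6FE
Completed: cp=U+06FE (starts at byte 4)
Byte[6]=FD: INVALID lead byte (not 0xxx/110x/1110/11110)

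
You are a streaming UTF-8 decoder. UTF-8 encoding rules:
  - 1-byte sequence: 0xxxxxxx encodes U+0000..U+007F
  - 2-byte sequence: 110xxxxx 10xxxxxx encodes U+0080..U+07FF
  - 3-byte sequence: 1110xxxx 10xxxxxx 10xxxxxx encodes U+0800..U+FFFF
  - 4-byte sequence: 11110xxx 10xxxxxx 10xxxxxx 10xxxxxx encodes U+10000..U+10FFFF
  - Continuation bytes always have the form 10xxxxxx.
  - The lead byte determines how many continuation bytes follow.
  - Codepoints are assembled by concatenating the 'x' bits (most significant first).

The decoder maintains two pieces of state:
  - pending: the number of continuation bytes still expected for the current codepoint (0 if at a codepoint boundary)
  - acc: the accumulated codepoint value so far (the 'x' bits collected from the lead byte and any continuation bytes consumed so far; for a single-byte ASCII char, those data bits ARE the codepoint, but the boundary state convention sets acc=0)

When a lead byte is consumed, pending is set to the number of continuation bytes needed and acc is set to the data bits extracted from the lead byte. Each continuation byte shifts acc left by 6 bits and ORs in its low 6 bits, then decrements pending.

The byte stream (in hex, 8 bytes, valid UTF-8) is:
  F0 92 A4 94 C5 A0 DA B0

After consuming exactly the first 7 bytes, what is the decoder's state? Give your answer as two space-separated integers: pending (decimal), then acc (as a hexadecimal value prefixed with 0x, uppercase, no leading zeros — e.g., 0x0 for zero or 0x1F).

Answer: 1 0x1A

Derivation:
Byte[0]=F0: 4-byte lead. pending=3, acc=0x0
Byte[1]=92: continuation. acc=(acc<<6)|0x12=0x12, pending=2
Byte[2]=A4: continuation. acc=(acc<<6)|0x24=0x4A4, pending=1
Byte[3]=94: continuation. acc=(acc<<6)|0x14=0x12914, pending=0
Byte[4]=C5: 2-byte lead. pending=1, acc=0x5
Byte[5]=A0: continuation. acc=(acc<<6)|0x20=0x160, pending=0
Byte[6]=DA: 2-byte lead. pending=1, acc=0x1A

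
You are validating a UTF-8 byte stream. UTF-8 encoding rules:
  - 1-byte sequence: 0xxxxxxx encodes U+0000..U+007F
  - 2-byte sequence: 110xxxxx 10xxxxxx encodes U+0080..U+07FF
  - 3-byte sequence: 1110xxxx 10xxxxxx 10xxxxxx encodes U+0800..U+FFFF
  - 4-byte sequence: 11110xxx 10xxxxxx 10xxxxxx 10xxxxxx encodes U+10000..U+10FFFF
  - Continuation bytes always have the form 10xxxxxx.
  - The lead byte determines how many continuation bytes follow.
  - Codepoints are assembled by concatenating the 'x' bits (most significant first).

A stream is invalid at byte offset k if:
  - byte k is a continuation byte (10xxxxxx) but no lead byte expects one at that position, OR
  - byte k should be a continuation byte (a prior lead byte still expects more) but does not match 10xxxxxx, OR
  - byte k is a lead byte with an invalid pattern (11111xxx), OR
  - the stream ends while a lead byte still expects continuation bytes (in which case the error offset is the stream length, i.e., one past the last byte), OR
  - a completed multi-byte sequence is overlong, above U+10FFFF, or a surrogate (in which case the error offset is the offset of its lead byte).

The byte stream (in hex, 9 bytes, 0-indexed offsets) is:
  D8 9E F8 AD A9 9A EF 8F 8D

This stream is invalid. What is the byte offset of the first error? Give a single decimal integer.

Answer: 2

Derivation:
Byte[0]=D8: 2-byte lead, need 1 cont bytes. acc=0x18
Byte[1]=9E: continuation. acc=(acc<<6)|0x1E=0x61E
Completed: cp=U+061E (starts at byte 0)
Byte[2]=F8: INVALID lead byte (not 0xxx/110x/1110/11110)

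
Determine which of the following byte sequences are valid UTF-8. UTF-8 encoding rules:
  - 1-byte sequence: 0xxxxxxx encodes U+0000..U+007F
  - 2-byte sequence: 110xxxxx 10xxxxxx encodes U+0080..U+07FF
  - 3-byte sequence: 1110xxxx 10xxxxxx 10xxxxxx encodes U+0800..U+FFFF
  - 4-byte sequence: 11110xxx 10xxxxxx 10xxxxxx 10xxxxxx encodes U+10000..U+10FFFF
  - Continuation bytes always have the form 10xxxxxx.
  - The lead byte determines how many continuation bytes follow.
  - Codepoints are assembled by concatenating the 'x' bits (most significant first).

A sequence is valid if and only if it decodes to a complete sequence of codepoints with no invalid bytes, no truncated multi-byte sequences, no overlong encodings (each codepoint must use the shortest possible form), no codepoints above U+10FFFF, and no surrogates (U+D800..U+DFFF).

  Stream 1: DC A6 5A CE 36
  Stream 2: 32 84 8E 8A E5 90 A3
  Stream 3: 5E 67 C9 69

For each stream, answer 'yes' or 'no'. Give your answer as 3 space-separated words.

Stream 1: error at byte offset 4. INVALID
Stream 2: error at byte offset 1. INVALID
Stream 3: error at byte offset 3. INVALID

Answer: no no no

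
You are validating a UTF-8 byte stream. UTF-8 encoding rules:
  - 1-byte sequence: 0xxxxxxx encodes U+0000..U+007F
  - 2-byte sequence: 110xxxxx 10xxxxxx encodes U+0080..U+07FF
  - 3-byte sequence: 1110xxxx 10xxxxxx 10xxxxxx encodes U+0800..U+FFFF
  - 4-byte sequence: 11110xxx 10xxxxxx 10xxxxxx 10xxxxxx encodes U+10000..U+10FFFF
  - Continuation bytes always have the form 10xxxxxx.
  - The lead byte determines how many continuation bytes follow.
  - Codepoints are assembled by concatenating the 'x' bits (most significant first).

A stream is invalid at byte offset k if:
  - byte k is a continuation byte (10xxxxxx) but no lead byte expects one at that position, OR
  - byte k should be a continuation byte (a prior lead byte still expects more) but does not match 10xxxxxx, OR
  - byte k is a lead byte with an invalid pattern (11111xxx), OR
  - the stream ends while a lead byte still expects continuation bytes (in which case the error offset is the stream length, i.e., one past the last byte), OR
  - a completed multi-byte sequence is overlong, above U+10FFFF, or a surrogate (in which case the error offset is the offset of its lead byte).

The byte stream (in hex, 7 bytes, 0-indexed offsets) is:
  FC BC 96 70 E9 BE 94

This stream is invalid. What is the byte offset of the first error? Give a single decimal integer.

Answer: 0

Derivation:
Byte[0]=FC: INVALID lead byte (not 0xxx/110x/1110/11110)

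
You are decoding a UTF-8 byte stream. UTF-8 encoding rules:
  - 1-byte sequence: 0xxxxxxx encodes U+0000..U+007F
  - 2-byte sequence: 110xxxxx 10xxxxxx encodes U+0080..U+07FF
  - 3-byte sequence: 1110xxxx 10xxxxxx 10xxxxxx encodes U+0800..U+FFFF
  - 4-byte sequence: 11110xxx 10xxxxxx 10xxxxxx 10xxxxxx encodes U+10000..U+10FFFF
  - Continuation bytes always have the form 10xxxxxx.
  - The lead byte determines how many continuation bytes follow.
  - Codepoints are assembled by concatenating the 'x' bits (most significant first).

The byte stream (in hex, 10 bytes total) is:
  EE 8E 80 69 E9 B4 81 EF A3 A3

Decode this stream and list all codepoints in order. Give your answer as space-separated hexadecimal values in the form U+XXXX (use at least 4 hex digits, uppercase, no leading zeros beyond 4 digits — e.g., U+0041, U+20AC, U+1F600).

Byte[0]=EE: 3-byte lead, need 2 cont bytes. acc=0xE
Byte[1]=8E: continuation. acc=(acc<<6)|0x0E=0x38E
Byte[2]=80: continuation. acc=(acc<<6)|0x00=0xE380
Completed: cp=U+E380 (starts at byte 0)
Byte[3]=69: 1-byte ASCII. cp=U+0069
Byte[4]=E9: 3-byte lead, need 2 cont bytes. acc=0x9
Byte[5]=B4: continuation. acc=(acc<<6)|0x34=0x274
Byte[6]=81: continuation. acc=(acc<<6)|0x01=0x9D01
Completed: cp=U+9D01 (starts at byte 4)
Byte[7]=EF: 3-byte lead, need 2 cont bytes. acc=0xF
Byte[8]=A3: continuation. acc=(acc<<6)|0x23=0x3E3
Byte[9]=A3: continuation. acc=(acc<<6)|0x23=0xF8E3
Completed: cp=U+F8E3 (starts at byte 7)

Answer: U+E380 U+0069 U+9D01 U+F8E3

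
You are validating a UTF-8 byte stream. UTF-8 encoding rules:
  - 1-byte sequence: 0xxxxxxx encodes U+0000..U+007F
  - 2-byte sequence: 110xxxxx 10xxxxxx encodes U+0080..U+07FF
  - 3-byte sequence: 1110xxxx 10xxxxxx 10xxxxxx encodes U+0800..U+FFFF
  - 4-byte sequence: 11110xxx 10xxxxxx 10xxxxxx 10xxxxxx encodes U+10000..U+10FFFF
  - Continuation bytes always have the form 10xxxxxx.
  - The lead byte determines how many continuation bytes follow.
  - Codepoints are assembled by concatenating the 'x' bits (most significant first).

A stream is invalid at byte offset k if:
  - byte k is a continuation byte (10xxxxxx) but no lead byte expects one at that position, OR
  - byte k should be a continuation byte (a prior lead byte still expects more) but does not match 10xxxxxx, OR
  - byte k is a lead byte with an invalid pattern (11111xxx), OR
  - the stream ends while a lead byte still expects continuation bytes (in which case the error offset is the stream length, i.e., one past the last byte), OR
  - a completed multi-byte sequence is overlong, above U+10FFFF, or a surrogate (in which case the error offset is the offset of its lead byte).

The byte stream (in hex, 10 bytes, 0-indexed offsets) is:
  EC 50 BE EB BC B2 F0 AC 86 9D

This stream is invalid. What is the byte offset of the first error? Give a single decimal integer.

Answer: 1

Derivation:
Byte[0]=EC: 3-byte lead, need 2 cont bytes. acc=0xC
Byte[1]=50: expected 10xxxxxx continuation. INVALID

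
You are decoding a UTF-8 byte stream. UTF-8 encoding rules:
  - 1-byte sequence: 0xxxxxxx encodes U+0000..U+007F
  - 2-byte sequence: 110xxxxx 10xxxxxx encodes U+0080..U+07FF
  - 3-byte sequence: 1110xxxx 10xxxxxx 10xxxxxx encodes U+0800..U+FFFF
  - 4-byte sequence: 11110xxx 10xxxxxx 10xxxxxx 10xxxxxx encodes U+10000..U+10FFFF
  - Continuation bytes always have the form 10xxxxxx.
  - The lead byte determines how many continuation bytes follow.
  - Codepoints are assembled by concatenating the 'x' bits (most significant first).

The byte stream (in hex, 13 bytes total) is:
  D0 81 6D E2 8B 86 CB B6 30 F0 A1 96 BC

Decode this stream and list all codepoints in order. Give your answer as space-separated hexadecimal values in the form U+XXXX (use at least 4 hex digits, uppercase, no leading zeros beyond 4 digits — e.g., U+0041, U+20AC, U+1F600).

Answer: U+0401 U+006D U+22C6 U+02F6 U+0030 U+215BC

Derivation:
Byte[0]=D0: 2-byte lead, need 1 cont bytes. acc=0x10
Byte[1]=81: continuation. acc=(acc<<6)|0x01=0x401
Completed: cp=U+0401 (starts at byte 0)
Byte[2]=6D: 1-byte ASCII. cp=U+006D
Byte[3]=E2: 3-byte lead, need 2 cont bytes. acc=0x2
Byte[4]=8B: continuation. acc=(acc<<6)|0x0B=0x8B
Byte[5]=86: continuation. acc=(acc<<6)|0x06=0x22C6
Completed: cp=U+22C6 (starts at byte 3)
Byte[6]=CB: 2-byte lead, need 1 cont bytes. acc=0xB
Byte[7]=B6: continuation. acc=(acc<<6)|0x36=0x2F6
Completed: cp=U+02F6 (starts at byte 6)
Byte[8]=30: 1-byte ASCII. cp=U+0030
Byte[9]=F0: 4-byte lead, need 3 cont bytes. acc=0x0
Byte[10]=A1: continuation. acc=(acc<<6)|0x21=0x21
Byte[11]=96: continuation. acc=(acc<<6)|0x16=0x856
Byte[12]=BC: continuation. acc=(acc<<6)|0x3C=0x215BC
Completed: cp=U+215BC (starts at byte 9)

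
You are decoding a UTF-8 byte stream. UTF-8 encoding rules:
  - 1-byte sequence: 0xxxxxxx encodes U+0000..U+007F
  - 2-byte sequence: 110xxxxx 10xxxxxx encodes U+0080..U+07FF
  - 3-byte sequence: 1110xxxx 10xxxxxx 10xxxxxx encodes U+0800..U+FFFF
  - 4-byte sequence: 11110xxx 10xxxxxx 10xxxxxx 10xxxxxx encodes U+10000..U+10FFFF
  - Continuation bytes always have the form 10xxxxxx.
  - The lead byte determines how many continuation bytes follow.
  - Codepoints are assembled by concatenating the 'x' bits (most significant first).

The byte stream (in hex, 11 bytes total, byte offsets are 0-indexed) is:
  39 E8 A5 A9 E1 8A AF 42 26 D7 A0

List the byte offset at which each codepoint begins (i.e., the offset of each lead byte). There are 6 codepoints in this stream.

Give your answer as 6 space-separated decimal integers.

Byte[0]=39: 1-byte ASCII. cp=U+0039
Byte[1]=E8: 3-byte lead, need 2 cont bytes. acc=0x8
Byte[2]=A5: continuation. acc=(acc<<6)|0x25=0x225
Byte[3]=A9: continuation. acc=(acc<<6)|0x29=0x8969
Completed: cp=U+8969 (starts at byte 1)
Byte[4]=E1: 3-byte lead, need 2 cont bytes. acc=0x1
Byte[5]=8A: continuation. acc=(acc<<6)|0x0A=0x4A
Byte[6]=AF: continuation. acc=(acc<<6)|0x2F=0x12AF
Completed: cp=U+12AF (starts at byte 4)
Byte[7]=42: 1-byte ASCII. cp=U+0042
Byte[8]=26: 1-byte ASCII. cp=U+0026
Byte[9]=D7: 2-byte lead, need 1 cont bytes. acc=0x17
Byte[10]=A0: continuation. acc=(acc<<6)|0x20=0x5E0
Completed: cp=U+05E0 (starts at byte 9)

Answer: 0 1 4 7 8 9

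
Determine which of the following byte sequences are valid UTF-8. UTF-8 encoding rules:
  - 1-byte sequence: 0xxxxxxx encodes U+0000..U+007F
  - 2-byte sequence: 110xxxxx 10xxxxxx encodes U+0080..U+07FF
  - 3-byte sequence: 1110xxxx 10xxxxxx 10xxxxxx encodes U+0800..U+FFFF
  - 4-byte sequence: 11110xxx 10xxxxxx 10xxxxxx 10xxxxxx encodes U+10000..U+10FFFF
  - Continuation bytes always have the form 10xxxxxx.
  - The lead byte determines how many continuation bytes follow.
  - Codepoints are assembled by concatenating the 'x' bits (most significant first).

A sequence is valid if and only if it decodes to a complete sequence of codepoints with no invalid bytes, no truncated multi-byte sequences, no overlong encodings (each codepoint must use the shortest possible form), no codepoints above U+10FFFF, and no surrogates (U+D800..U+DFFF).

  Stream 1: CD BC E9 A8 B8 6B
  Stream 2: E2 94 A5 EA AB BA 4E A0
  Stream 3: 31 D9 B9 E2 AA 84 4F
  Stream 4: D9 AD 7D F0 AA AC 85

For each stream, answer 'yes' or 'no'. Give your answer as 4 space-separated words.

Answer: yes no yes yes

Derivation:
Stream 1: decodes cleanly. VALID
Stream 2: error at byte offset 7. INVALID
Stream 3: decodes cleanly. VALID
Stream 4: decodes cleanly. VALID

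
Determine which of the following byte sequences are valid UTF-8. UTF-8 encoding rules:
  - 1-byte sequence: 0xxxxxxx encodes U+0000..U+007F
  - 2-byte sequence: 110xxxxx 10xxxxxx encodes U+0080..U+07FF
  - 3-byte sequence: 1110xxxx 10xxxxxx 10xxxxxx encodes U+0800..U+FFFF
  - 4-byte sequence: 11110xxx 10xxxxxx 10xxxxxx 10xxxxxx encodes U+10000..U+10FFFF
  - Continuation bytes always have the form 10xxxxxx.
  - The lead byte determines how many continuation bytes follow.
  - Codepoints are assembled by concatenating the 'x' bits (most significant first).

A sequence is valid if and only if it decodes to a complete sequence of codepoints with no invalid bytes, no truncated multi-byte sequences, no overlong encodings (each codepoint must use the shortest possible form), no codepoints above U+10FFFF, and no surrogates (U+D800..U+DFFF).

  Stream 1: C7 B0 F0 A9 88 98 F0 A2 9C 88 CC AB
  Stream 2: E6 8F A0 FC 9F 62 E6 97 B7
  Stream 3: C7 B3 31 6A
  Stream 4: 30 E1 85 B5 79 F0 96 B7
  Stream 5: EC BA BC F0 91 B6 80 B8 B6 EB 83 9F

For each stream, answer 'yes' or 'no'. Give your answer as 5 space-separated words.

Stream 1: decodes cleanly. VALID
Stream 2: error at byte offset 3. INVALID
Stream 3: decodes cleanly. VALID
Stream 4: error at byte offset 8. INVALID
Stream 5: error at byte offset 7. INVALID

Answer: yes no yes no no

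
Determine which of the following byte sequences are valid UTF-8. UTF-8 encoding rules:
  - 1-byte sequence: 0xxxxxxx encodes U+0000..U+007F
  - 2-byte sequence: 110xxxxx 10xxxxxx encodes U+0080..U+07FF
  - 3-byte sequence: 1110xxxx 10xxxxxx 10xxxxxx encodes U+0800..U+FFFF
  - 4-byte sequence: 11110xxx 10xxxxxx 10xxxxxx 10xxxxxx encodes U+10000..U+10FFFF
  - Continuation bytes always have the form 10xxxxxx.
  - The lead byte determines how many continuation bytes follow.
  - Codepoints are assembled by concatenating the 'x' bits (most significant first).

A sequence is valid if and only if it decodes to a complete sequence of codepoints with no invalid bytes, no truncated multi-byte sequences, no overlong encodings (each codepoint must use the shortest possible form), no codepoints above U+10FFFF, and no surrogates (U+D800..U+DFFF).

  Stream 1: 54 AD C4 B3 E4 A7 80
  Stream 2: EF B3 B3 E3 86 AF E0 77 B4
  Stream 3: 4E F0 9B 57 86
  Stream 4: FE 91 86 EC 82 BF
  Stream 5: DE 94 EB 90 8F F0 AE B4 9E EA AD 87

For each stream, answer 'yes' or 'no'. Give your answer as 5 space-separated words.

Answer: no no no no yes

Derivation:
Stream 1: error at byte offset 1. INVALID
Stream 2: error at byte offset 7. INVALID
Stream 3: error at byte offset 3. INVALID
Stream 4: error at byte offset 0. INVALID
Stream 5: decodes cleanly. VALID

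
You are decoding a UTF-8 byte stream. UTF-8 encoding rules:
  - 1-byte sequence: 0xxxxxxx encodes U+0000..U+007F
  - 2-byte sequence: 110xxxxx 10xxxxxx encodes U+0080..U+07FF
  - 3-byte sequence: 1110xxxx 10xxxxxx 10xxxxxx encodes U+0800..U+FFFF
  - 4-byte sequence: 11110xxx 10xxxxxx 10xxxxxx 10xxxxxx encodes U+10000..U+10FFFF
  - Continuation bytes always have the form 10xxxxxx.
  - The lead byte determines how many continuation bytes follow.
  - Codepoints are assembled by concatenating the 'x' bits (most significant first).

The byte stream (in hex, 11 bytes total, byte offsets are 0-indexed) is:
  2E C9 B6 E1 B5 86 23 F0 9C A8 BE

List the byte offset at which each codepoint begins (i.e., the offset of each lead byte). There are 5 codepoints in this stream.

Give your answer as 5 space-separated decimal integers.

Byte[0]=2E: 1-byte ASCII. cp=U+002E
Byte[1]=C9: 2-byte lead, need 1 cont bytes. acc=0x9
Byte[2]=B6: continuation. acc=(acc<<6)|0x36=0x276
Completed: cp=U+0276 (starts at byte 1)
Byte[3]=E1: 3-byte lead, need 2 cont bytes. acc=0x1
Byte[4]=B5: continuation. acc=(acc<<6)|0x35=0x75
Byte[5]=86: continuation. acc=(acc<<6)|0x06=0x1D46
Completed: cp=U+1D46 (starts at byte 3)
Byte[6]=23: 1-byte ASCII. cp=U+0023
Byte[7]=F0: 4-byte lead, need 3 cont bytes. acc=0x0
Byte[8]=9C: continuation. acc=(acc<<6)|0x1C=0x1C
Byte[9]=A8: continuation. acc=(acc<<6)|0x28=0x728
Byte[10]=BE: continuation. acc=(acc<<6)|0x3E=0x1CA3E
Completed: cp=U+1CA3E (starts at byte 7)

Answer: 0 1 3 6 7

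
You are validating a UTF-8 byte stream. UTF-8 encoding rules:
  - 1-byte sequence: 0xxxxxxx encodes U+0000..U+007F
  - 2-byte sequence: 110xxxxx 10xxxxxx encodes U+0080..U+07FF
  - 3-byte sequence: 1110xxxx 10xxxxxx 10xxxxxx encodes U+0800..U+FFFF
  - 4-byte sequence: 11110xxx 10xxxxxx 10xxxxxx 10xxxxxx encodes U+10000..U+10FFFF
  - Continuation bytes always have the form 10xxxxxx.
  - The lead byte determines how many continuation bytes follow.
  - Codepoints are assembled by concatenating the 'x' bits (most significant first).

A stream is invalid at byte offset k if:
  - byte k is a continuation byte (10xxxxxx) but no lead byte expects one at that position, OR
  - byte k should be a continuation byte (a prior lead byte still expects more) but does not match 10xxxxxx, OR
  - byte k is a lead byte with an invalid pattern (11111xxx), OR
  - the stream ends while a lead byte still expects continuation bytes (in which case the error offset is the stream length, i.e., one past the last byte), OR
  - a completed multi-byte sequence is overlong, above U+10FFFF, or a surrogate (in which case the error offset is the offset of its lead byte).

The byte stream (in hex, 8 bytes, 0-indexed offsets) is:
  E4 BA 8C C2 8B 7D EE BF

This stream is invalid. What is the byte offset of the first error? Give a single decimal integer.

Answer: 8

Derivation:
Byte[0]=E4: 3-byte lead, need 2 cont bytes. acc=0x4
Byte[1]=BA: continuation. acc=(acc<<6)|0x3A=0x13A
Byte[2]=8C: continuation. acc=(acc<<6)|0x0C=0x4E8C
Completed: cp=U+4E8C (starts at byte 0)
Byte[3]=C2: 2-byte lead, need 1 cont bytes. acc=0x2
Byte[4]=8B: continuation. acc=(acc<<6)|0x0B=0x8B
Completed: cp=U+008B (starts at byte 3)
Byte[5]=7D: 1-byte ASCII. cp=U+007D
Byte[6]=EE: 3-byte lead, need 2 cont bytes. acc=0xE
Byte[7]=BF: continuation. acc=(acc<<6)|0x3F=0x3BF
Byte[8]: stream ended, expected continuation. INVALID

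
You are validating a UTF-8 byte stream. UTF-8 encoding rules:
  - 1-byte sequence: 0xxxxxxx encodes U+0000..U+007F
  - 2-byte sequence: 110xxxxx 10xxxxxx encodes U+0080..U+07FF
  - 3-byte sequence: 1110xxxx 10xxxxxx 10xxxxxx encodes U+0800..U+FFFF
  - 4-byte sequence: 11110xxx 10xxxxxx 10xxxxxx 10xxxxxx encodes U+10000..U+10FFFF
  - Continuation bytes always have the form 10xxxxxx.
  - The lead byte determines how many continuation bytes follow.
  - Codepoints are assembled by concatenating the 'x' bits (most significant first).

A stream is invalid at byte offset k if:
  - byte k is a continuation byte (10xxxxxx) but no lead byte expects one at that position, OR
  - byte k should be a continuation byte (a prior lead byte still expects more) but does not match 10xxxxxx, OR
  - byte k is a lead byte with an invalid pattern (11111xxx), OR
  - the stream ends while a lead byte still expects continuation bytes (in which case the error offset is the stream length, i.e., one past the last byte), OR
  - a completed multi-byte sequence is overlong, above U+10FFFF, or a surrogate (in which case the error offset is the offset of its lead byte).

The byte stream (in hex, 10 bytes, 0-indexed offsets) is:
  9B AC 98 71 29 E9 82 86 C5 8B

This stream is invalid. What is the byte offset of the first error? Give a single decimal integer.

Byte[0]=9B: INVALID lead byte (not 0xxx/110x/1110/11110)

Answer: 0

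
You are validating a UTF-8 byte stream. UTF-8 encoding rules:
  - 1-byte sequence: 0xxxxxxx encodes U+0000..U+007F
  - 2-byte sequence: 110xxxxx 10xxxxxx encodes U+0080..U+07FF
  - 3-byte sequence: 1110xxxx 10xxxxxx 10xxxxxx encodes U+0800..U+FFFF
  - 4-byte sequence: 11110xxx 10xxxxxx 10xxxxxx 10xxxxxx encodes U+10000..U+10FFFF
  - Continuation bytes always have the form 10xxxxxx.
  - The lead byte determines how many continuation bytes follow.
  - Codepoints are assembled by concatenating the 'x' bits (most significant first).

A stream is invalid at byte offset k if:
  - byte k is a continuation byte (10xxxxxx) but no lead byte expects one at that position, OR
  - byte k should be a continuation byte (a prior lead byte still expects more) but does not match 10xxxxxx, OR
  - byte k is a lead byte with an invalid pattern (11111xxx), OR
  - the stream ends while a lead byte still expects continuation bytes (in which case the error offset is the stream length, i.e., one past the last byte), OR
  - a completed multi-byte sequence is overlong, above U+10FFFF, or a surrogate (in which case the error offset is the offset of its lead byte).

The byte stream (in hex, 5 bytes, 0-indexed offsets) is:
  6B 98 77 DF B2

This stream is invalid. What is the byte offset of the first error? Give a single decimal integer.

Byte[0]=6B: 1-byte ASCII. cp=U+006B
Byte[1]=98: INVALID lead byte (not 0xxx/110x/1110/11110)

Answer: 1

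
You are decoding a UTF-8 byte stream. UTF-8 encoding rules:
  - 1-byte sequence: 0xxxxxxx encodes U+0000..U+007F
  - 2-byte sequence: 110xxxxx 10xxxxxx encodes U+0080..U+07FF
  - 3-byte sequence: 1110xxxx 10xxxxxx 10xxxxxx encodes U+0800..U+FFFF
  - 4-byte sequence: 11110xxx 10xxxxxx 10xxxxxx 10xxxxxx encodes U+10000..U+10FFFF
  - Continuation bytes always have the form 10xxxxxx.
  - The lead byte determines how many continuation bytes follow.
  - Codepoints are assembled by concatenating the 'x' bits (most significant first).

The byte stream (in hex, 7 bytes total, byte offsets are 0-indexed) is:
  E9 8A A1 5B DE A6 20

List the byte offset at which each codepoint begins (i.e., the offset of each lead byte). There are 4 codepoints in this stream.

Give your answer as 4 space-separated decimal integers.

Answer: 0 3 4 6

Derivation:
Byte[0]=E9: 3-byte lead, need 2 cont bytes. acc=0x9
Byte[1]=8A: continuation. acc=(acc<<6)|0x0A=0x24A
Byte[2]=A1: continuation. acc=(acc<<6)|0x21=0x92A1
Completed: cp=U+92A1 (starts at byte 0)
Byte[3]=5B: 1-byte ASCII. cp=U+005B
Byte[4]=DE: 2-byte lead, need 1 cont bytes. acc=0x1E
Byte[5]=A6: continuation. acc=(acc<<6)|0x26=0x7A6
Completed: cp=U+07A6 (starts at byte 4)
Byte[6]=20: 1-byte ASCII. cp=U+0020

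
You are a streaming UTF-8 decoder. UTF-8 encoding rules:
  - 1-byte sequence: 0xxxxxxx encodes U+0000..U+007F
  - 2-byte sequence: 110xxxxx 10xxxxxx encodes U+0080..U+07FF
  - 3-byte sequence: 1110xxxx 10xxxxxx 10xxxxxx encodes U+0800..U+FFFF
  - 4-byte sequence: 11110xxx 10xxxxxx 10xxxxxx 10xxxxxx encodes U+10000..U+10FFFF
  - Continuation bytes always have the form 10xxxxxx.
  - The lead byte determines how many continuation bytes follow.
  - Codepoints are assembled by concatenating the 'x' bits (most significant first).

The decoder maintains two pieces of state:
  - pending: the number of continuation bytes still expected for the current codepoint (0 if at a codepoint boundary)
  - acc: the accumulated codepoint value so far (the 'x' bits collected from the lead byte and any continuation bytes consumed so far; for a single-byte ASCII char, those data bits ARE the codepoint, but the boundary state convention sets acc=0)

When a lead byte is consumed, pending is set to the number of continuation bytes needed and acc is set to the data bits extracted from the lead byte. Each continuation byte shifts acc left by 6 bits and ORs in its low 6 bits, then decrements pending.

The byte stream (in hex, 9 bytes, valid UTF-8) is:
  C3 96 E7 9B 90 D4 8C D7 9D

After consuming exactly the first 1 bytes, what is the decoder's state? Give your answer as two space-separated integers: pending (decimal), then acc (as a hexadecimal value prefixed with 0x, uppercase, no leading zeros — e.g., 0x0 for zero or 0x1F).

Answer: 1 0x3

Derivation:
Byte[0]=C3: 2-byte lead. pending=1, acc=0x3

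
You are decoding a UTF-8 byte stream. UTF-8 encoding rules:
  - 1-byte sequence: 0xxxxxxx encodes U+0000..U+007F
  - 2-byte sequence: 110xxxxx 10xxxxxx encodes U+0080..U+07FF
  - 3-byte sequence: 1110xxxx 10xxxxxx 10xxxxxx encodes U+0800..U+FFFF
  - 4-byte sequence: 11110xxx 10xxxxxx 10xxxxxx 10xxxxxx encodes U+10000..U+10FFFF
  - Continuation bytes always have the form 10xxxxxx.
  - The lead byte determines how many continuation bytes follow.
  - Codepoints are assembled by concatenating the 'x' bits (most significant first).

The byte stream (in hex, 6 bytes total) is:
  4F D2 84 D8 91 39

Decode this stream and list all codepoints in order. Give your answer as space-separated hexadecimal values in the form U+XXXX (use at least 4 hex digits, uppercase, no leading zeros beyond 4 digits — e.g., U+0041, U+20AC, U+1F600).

Byte[0]=4F: 1-byte ASCII. cp=U+004F
Byte[1]=D2: 2-byte lead, need 1 cont bytes. acc=0x12
Byte[2]=84: continuation. acc=(acc<<6)|0x04=0x484
Completed: cp=U+0484 (starts at byte 1)
Byte[3]=D8: 2-byte lead, need 1 cont bytes. acc=0x18
Byte[4]=91: continuation. acc=(acc<<6)|0x11=0x611
Completed: cp=U+0611 (starts at byte 3)
Byte[5]=39: 1-byte ASCII. cp=U+0039

Answer: U+004F U+0484 U+0611 U+0039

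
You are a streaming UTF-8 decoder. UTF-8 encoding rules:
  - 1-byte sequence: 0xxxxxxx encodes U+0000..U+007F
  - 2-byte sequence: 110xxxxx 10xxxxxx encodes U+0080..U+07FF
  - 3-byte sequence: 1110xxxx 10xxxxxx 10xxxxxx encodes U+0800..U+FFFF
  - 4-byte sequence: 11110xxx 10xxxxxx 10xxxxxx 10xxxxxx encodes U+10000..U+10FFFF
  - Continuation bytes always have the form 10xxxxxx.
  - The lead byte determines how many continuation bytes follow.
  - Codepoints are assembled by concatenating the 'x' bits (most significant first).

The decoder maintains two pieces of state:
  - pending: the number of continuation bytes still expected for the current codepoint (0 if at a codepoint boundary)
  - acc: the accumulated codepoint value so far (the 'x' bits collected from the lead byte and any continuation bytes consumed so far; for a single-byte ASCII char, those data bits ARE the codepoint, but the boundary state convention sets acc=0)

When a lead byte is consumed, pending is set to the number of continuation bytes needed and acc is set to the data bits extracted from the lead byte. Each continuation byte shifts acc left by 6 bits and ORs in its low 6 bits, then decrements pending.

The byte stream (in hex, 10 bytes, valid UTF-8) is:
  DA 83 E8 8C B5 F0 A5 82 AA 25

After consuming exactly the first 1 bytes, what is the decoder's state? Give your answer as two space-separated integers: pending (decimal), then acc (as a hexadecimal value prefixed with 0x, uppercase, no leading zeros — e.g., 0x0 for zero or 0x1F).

Answer: 1 0x1A

Derivation:
Byte[0]=DA: 2-byte lead. pending=1, acc=0x1A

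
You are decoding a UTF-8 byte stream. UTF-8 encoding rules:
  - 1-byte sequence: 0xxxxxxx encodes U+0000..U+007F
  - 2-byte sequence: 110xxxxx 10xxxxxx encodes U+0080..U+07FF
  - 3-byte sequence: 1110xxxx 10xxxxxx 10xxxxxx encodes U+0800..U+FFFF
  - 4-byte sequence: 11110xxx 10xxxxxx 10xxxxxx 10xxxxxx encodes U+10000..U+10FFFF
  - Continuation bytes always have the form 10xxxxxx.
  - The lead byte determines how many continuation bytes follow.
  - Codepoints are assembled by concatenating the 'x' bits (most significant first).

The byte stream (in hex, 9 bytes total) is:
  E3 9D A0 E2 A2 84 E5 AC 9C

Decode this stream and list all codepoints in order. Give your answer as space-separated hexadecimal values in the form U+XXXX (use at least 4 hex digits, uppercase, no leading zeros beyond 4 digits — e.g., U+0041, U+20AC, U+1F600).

Byte[0]=E3: 3-byte lead, need 2 cont bytes. acc=0x3
Byte[1]=9D: continuation. acc=(acc<<6)|0x1D=0xDD
Byte[2]=A0: continuation. acc=(acc<<6)|0x20=0x3760
Completed: cp=U+3760 (starts at byte 0)
Byte[3]=E2: 3-byte lead, need 2 cont bytes. acc=0x2
Byte[4]=A2: continuation. acc=(acc<<6)|0x22=0xA2
Byte[5]=84: continuation. acc=(acc<<6)|0x04=0x2884
Completed: cp=U+2884 (starts at byte 3)
Byte[6]=E5: 3-byte lead, need 2 cont bytes. acc=0x5
Byte[7]=AC: continuation. acc=(acc<<6)|0x2C=0x16C
Byte[8]=9C: continuation. acc=(acc<<6)|0x1C=0x5B1C
Completed: cp=U+5B1C (starts at byte 6)

Answer: U+3760 U+2884 U+5B1C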